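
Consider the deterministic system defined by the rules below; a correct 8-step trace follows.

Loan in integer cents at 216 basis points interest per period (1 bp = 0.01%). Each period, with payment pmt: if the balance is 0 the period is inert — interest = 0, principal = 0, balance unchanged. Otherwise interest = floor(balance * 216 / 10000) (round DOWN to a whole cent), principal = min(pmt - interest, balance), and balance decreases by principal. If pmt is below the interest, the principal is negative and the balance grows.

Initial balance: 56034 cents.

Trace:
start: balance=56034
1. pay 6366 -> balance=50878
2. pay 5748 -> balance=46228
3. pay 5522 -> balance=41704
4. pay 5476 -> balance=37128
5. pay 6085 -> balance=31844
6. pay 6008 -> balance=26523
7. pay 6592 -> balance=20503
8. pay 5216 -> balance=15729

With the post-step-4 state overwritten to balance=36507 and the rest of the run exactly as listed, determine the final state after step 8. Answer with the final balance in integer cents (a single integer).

state after step 4 := balance=36507
5. pay 6085 -> balance=31210
6. pay 6008 -> balance=25876
7. pay 6592 -> balance=19842
8. pay 5216 -> balance=15054

15054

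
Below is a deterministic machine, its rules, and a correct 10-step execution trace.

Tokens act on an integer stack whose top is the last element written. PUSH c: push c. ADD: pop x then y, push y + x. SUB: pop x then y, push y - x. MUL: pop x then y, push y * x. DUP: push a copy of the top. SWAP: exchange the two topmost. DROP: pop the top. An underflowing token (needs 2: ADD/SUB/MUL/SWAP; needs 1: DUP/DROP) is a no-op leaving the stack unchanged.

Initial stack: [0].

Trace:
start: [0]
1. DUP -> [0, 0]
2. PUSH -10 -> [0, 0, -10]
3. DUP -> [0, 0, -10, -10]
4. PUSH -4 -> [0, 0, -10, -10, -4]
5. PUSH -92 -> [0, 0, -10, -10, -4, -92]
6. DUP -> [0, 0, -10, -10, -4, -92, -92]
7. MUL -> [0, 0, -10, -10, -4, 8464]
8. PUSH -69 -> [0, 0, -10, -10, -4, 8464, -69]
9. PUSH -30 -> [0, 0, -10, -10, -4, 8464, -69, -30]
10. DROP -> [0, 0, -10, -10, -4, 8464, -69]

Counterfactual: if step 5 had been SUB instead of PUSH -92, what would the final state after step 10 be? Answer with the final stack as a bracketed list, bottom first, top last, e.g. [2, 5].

(re-executing from step 5 with the substitution; state before step 5: [0, 0, -10, -10, -4])
5. SUB -> [0, 0, -10, -6]
6. DUP -> [0, 0, -10, -6, -6]
7. MUL -> [0, 0, -10, 36]
8. PUSH -69 -> [0, 0, -10, 36, -69]
9. PUSH -30 -> [0, 0, -10, 36, -69, -30]
10. DROP -> [0, 0, -10, 36, -69]

[0, 0, -10, 36, -69]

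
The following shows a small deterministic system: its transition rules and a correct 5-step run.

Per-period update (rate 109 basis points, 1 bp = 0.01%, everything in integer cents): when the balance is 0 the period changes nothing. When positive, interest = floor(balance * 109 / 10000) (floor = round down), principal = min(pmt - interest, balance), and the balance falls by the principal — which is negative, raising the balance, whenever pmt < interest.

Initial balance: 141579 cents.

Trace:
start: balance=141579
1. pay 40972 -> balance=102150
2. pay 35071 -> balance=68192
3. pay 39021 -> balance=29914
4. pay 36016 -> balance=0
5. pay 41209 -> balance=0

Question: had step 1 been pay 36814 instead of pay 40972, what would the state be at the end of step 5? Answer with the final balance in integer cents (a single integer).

0

(re-executing from step 1 with the substitution; state before step 1: balance=141579)
1. pay 36814 -> balance=106308
2. pay 35071 -> balance=72395
3. pay 39021 -> balance=34163
4. pay 36016 -> balance=0
5. pay 41209 -> balance=0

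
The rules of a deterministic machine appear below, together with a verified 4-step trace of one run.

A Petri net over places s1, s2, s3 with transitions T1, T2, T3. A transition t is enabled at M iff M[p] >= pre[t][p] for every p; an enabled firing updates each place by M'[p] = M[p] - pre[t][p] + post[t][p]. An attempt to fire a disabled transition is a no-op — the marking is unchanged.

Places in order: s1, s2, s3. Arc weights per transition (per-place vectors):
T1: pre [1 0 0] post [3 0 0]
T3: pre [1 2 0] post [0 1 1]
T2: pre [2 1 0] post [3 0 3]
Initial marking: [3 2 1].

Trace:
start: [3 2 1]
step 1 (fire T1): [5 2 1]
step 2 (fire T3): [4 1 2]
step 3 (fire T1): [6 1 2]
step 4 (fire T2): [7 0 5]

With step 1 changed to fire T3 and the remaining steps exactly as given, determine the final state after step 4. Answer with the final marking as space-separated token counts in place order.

(re-executing from step 1 with the substitution; state before step 1: [3 2 1])
step 1 (fire T3): [2 1 2]
step 2 (fire T3): [2 1 2]
step 3 (fire T1): [4 1 2]
step 4 (fire T2): [5 0 5]

5 0 5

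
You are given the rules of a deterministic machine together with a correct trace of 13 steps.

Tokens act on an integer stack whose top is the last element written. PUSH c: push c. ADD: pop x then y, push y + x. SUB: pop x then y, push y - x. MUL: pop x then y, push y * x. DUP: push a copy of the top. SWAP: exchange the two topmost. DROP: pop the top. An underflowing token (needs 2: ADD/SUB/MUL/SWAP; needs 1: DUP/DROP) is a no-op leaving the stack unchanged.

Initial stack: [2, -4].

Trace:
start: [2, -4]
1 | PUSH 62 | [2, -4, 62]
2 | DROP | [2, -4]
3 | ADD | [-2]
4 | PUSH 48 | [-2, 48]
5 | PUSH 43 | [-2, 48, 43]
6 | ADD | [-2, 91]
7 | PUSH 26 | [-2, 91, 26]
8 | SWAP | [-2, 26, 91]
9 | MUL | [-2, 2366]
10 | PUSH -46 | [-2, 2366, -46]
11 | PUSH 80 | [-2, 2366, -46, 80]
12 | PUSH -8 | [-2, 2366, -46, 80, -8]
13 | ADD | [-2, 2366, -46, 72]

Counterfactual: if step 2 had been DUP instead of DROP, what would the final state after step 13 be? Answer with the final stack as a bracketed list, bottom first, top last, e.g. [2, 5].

(re-executing from step 2 with the substitution; state before step 2: [2, -4, 62])
2 | DUP | [2, -4, 62, 62]
3 | ADD | [2, -4, 124]
4 | PUSH 48 | [2, -4, 124, 48]
5 | PUSH 43 | [2, -4, 124, 48, 43]
6 | ADD | [2, -4, 124, 91]
7 | PUSH 26 | [2, -4, 124, 91, 26]
8 | SWAP | [2, -4, 124, 26, 91]
9 | MUL | [2, -4, 124, 2366]
10 | PUSH -46 | [2, -4, 124, 2366, -46]
11 | PUSH 80 | [2, -4, 124, 2366, -46, 80]
12 | PUSH -8 | [2, -4, 124, 2366, -46, 80, -8]
13 | ADD | [2, -4, 124, 2366, -46, 72]

[2, -4, 124, 2366, -46, 72]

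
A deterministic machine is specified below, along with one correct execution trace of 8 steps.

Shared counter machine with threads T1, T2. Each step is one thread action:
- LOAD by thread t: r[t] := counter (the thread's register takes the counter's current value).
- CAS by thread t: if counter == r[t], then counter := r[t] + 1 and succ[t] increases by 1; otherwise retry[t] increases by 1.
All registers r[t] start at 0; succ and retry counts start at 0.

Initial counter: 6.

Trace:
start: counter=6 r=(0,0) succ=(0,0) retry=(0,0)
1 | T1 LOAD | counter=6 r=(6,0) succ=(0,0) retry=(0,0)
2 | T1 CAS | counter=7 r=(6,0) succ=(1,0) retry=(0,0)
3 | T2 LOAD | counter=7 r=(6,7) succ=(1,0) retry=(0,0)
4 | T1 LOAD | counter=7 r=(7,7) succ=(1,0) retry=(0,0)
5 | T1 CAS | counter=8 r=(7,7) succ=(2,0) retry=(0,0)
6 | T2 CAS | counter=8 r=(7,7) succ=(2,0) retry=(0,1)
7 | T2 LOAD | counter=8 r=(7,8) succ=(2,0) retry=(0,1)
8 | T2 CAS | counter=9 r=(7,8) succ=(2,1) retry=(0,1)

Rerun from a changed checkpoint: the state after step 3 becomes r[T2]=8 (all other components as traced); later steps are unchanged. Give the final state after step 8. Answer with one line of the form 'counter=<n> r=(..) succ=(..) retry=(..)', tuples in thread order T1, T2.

counter=10 r=(7,9) succ=(2,2) retry=(0,0)

state after step 3 := counter=7 r=(6,8) succ=(1,0) retry=(0,0)
4 | T1 LOAD | counter=7 r=(7,8) succ=(1,0) retry=(0,0)
5 | T1 CAS | counter=8 r=(7,8) succ=(2,0) retry=(0,0)
6 | T2 CAS | counter=9 r=(7,8) succ=(2,1) retry=(0,0)
7 | T2 LOAD | counter=9 r=(7,9) succ=(2,1) retry=(0,0)
8 | T2 CAS | counter=10 r=(7,9) succ=(2,2) retry=(0,0)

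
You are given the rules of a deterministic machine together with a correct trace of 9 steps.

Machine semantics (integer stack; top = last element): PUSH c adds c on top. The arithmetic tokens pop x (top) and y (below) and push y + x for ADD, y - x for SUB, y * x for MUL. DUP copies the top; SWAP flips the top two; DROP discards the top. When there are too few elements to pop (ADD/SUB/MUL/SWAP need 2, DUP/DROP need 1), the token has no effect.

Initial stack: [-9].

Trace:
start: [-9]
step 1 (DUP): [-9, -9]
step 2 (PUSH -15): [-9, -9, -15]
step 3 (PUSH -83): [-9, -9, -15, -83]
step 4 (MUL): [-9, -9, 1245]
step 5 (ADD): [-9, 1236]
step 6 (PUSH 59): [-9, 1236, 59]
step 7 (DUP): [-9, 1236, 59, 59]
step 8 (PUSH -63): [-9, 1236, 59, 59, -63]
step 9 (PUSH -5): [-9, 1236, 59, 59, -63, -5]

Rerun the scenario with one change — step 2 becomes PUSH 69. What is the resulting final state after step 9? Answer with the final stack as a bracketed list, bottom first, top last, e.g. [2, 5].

(re-executing from step 2 with the substitution; state before step 2: [-9, -9])
step 2 (PUSH 69): [-9, -9, 69]
step 3 (PUSH -83): [-9, -9, 69, -83]
step 4 (MUL): [-9, -9, -5727]
step 5 (ADD): [-9, -5736]
step 6 (PUSH 59): [-9, -5736, 59]
step 7 (DUP): [-9, -5736, 59, 59]
step 8 (PUSH -63): [-9, -5736, 59, 59, -63]
step 9 (PUSH -5): [-9, -5736, 59, 59, -63, -5]

[-9, -5736, 59, 59, -63, -5]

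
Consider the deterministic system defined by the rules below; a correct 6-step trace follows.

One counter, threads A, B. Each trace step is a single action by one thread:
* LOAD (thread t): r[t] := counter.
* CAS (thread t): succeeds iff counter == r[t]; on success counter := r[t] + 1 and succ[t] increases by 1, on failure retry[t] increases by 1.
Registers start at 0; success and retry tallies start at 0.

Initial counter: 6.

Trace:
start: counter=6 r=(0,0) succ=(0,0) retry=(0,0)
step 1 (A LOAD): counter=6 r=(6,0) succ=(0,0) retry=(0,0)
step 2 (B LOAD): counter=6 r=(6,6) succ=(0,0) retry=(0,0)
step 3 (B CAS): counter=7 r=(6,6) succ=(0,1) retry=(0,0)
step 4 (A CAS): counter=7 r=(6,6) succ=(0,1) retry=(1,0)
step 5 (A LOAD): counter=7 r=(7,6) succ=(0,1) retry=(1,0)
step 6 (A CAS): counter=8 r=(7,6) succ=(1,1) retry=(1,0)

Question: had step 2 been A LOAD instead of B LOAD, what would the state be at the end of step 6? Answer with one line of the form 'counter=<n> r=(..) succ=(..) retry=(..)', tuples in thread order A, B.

counter=8 r=(7,0) succ=(2,0) retry=(0,1)

(re-executing from step 2 with the substitution; state before step 2: counter=6 r=(6,0) succ=(0,0) retry=(0,0))
step 2 (A LOAD): counter=6 r=(6,0) succ=(0,0) retry=(0,0)
step 3 (B CAS): counter=6 r=(6,0) succ=(0,0) retry=(0,1)
step 4 (A CAS): counter=7 r=(6,0) succ=(1,0) retry=(0,1)
step 5 (A LOAD): counter=7 r=(7,0) succ=(1,0) retry=(0,1)
step 6 (A CAS): counter=8 r=(7,0) succ=(2,0) retry=(0,1)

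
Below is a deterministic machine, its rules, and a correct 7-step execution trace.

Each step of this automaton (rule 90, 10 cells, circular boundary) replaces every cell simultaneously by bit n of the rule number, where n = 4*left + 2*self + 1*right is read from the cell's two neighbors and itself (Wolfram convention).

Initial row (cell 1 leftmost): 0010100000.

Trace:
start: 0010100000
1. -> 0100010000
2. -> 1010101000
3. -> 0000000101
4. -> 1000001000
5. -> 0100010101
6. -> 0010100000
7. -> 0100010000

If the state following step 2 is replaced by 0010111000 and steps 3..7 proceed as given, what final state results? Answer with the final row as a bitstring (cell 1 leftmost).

0111010110

state after step 2 := 0010111000
3. -> 0100101100
4. -> 1011001110
5. -> 0011111010
6. -> 0110001001
7. -> 0111010110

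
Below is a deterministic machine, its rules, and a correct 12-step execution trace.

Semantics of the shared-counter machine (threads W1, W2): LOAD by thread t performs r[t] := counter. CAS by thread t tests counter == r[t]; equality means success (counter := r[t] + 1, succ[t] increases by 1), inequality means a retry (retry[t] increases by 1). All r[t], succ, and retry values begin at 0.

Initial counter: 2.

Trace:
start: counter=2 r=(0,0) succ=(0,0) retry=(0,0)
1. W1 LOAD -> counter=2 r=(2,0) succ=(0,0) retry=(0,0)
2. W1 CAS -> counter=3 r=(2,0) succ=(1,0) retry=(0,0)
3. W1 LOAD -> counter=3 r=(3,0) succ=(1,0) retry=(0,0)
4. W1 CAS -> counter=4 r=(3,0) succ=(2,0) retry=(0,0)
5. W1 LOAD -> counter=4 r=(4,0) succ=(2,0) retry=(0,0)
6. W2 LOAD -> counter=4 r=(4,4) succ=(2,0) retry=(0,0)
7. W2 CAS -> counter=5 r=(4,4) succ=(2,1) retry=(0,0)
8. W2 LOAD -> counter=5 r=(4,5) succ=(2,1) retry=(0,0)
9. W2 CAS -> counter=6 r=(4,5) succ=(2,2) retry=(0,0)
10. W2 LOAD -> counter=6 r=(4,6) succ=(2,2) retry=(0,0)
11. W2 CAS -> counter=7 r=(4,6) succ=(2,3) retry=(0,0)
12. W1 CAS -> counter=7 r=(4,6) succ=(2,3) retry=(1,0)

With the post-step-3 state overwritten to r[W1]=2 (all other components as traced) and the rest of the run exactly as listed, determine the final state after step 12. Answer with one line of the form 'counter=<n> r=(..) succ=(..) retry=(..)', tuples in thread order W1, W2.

counter=6 r=(3,5) succ=(1,3) retry=(2,0)

state after step 3 := counter=3 r=(2,0) succ=(1,0) retry=(0,0)
4. W1 CAS -> counter=3 r=(2,0) succ=(1,0) retry=(1,0)
5. W1 LOAD -> counter=3 r=(3,0) succ=(1,0) retry=(1,0)
6. W2 LOAD -> counter=3 r=(3,3) succ=(1,0) retry=(1,0)
7. W2 CAS -> counter=4 r=(3,3) succ=(1,1) retry=(1,0)
8. W2 LOAD -> counter=4 r=(3,4) succ=(1,1) retry=(1,0)
9. W2 CAS -> counter=5 r=(3,4) succ=(1,2) retry=(1,0)
10. W2 LOAD -> counter=5 r=(3,5) succ=(1,2) retry=(1,0)
11. W2 CAS -> counter=6 r=(3,5) succ=(1,3) retry=(1,0)
12. W1 CAS -> counter=6 r=(3,5) succ=(1,3) retry=(2,0)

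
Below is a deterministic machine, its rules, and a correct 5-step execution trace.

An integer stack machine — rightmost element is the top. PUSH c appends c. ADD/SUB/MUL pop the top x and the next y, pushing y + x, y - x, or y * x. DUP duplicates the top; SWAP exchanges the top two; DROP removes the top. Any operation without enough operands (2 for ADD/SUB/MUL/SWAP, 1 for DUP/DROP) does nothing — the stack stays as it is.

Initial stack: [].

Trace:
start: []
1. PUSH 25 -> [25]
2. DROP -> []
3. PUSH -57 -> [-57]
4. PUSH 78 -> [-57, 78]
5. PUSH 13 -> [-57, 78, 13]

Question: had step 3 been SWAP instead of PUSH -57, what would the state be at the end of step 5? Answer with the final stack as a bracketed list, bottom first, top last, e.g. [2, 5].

(re-executing from step 3 with the substitution; state before step 3: [])
3. SWAP -> []
4. PUSH 78 -> [78]
5. PUSH 13 -> [78, 13]

[78, 13]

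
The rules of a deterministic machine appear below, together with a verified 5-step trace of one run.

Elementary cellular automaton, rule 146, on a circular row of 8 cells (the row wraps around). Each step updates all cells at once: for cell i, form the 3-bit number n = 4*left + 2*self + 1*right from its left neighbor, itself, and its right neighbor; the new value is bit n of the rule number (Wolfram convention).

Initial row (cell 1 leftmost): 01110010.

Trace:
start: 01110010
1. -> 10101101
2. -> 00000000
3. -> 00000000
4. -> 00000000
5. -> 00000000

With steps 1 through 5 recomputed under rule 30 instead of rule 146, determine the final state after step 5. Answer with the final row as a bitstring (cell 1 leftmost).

(re-executing steps 1..5 under rule 30; state before step 1: 01110010)
1. -> 11001111
2. -> 00111000
3. -> 01100100
4. -> 11011110
5. -> 10010000

10010000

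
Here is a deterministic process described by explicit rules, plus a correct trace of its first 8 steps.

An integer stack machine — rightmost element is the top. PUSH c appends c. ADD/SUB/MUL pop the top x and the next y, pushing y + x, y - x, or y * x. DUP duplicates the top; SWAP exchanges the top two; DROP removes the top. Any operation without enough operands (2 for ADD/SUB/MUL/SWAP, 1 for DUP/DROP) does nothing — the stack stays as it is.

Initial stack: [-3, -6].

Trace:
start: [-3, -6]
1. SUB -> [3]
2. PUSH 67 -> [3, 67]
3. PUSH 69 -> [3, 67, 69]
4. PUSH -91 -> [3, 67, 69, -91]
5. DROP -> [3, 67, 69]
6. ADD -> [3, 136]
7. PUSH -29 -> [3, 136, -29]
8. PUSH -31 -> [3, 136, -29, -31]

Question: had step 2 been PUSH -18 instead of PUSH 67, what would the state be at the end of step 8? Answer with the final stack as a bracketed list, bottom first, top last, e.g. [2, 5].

[3, 51, -29, -31]

(re-executing from step 2 with the substitution; state before step 2: [3])
2. PUSH -18 -> [3, -18]
3. PUSH 69 -> [3, -18, 69]
4. PUSH -91 -> [3, -18, 69, -91]
5. DROP -> [3, -18, 69]
6. ADD -> [3, 51]
7. PUSH -29 -> [3, 51, -29]
8. PUSH -31 -> [3, 51, -29, -31]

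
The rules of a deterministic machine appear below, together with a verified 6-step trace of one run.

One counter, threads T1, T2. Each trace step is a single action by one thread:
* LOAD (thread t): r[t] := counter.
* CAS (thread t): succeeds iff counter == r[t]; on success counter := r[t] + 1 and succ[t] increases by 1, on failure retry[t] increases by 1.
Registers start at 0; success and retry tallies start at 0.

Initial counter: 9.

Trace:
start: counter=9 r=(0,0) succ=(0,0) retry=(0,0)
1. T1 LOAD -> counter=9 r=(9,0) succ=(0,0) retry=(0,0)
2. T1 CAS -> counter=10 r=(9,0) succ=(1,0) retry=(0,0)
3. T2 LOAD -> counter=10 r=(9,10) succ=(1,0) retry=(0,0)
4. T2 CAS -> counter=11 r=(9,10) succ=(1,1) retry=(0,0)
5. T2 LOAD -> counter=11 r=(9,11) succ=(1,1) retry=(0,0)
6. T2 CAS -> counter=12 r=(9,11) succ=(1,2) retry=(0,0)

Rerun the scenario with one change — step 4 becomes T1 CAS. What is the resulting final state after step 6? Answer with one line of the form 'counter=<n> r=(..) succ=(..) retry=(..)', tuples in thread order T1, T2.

(re-executing from step 4 with the substitution; state before step 4: counter=10 r=(9,10) succ=(1,0) retry=(0,0))
4. T1 CAS -> counter=10 r=(9,10) succ=(1,0) retry=(1,0)
5. T2 LOAD -> counter=10 r=(9,10) succ=(1,0) retry=(1,0)
6. T2 CAS -> counter=11 r=(9,10) succ=(1,1) retry=(1,0)

counter=11 r=(9,10) succ=(1,1) retry=(1,0)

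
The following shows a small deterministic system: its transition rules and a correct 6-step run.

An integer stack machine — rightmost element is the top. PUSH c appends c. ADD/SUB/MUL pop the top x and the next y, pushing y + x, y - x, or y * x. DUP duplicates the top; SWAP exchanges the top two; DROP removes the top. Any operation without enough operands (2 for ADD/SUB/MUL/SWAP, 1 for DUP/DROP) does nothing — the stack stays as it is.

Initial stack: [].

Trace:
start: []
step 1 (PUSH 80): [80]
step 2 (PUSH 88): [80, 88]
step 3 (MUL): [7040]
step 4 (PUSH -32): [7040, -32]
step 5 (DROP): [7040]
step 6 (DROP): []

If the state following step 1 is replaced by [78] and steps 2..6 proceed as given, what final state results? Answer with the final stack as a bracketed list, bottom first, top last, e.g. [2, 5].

[]

state after step 1 := [78]
step 2 (PUSH 88): [78, 88]
step 3 (MUL): [6864]
step 4 (PUSH -32): [6864, -32]
step 5 (DROP): [6864]
step 6 (DROP): []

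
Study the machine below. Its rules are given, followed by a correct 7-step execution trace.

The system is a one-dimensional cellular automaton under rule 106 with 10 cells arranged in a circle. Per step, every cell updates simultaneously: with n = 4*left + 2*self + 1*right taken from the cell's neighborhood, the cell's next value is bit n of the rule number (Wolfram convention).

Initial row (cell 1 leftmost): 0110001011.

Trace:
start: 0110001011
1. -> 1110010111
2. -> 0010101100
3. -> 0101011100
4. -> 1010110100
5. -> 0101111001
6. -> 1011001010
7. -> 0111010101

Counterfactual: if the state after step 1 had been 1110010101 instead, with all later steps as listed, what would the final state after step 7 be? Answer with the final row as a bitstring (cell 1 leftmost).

1111110000

state after step 1 := 1110010101
2. -> 0010101011
3. -> 0101010111
4. -> 1010101101
5. -> 1101011111
6. -> 0110110000
7. -> 1111110000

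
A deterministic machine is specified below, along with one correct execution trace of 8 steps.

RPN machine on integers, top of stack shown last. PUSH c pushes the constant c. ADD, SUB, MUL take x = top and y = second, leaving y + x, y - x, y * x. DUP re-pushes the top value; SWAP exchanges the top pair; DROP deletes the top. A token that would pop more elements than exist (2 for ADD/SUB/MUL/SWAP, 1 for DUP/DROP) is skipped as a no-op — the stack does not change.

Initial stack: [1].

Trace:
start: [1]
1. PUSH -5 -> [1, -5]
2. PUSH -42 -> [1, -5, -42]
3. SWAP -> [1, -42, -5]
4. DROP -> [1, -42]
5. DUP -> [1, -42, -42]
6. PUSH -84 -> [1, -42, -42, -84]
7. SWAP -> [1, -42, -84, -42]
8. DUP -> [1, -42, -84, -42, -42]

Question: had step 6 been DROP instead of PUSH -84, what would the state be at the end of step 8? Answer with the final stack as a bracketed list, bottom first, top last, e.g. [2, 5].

(re-executing from step 6 with the substitution; state before step 6: [1, -42, -42])
6. DROP -> [1, -42]
7. SWAP -> [-42, 1]
8. DUP -> [-42, 1, 1]

[-42, 1, 1]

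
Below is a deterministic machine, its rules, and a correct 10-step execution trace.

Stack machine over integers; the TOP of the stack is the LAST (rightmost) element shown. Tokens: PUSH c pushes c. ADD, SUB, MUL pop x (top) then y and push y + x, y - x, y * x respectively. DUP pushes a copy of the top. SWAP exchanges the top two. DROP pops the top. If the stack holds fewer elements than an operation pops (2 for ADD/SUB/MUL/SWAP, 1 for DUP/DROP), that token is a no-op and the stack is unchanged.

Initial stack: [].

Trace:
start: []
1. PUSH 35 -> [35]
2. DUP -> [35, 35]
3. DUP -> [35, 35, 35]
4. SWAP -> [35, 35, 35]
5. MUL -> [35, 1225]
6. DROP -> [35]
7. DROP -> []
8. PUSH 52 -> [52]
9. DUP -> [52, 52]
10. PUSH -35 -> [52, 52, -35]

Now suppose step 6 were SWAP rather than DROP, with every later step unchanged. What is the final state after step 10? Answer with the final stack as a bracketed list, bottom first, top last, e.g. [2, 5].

(re-executing from step 6 with the substitution; state before step 6: [35, 1225])
6. SWAP -> [1225, 35]
7. DROP -> [1225]
8. PUSH 52 -> [1225, 52]
9. DUP -> [1225, 52, 52]
10. PUSH -35 -> [1225, 52, 52, -35]

[1225, 52, 52, -35]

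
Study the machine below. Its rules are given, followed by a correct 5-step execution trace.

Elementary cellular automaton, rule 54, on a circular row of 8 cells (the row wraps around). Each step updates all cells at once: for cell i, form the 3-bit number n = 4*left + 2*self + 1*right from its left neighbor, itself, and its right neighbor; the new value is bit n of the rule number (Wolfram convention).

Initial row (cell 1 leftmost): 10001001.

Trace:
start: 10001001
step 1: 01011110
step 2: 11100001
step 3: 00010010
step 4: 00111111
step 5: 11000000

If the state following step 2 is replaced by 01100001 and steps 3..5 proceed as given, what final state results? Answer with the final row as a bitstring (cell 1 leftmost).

10000010

state after step 2 := 01100001
step 3: 10010011
step 4: 01111100
step 5: 10000010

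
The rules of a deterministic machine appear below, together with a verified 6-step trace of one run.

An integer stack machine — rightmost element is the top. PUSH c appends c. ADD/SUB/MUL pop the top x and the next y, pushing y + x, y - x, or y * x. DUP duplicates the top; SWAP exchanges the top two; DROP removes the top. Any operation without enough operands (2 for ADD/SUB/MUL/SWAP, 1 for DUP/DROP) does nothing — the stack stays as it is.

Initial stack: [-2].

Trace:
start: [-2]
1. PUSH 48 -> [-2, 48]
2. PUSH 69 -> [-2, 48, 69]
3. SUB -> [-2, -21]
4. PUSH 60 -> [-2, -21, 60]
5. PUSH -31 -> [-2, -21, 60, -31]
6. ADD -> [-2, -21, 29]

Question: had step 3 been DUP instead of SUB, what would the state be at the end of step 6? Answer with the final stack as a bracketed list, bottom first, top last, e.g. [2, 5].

(re-executing from step 3 with the substitution; state before step 3: [-2, 48, 69])
3. DUP -> [-2, 48, 69, 69]
4. PUSH 60 -> [-2, 48, 69, 69, 60]
5. PUSH -31 -> [-2, 48, 69, 69, 60, -31]
6. ADD -> [-2, 48, 69, 69, 29]

[-2, 48, 69, 69, 29]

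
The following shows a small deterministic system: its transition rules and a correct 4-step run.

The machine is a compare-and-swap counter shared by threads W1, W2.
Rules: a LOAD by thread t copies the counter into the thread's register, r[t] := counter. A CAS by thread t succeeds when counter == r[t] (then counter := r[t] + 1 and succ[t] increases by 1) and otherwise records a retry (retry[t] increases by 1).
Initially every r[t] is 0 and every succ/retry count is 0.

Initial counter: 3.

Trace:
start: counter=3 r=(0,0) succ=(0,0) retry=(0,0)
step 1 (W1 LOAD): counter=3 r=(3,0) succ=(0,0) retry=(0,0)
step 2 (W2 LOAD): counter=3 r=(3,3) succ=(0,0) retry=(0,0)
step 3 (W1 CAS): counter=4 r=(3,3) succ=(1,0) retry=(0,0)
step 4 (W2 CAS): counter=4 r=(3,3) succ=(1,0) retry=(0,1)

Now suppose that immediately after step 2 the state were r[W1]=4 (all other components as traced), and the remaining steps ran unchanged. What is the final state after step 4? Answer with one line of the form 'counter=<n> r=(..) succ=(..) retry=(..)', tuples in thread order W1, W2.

counter=4 r=(4,3) succ=(0,1) retry=(1,0)

state after step 2 := counter=3 r=(4,3) succ=(0,0) retry=(0,0)
step 3 (W1 CAS): counter=3 r=(4,3) succ=(0,0) retry=(1,0)
step 4 (W2 CAS): counter=4 r=(4,3) succ=(0,1) retry=(1,0)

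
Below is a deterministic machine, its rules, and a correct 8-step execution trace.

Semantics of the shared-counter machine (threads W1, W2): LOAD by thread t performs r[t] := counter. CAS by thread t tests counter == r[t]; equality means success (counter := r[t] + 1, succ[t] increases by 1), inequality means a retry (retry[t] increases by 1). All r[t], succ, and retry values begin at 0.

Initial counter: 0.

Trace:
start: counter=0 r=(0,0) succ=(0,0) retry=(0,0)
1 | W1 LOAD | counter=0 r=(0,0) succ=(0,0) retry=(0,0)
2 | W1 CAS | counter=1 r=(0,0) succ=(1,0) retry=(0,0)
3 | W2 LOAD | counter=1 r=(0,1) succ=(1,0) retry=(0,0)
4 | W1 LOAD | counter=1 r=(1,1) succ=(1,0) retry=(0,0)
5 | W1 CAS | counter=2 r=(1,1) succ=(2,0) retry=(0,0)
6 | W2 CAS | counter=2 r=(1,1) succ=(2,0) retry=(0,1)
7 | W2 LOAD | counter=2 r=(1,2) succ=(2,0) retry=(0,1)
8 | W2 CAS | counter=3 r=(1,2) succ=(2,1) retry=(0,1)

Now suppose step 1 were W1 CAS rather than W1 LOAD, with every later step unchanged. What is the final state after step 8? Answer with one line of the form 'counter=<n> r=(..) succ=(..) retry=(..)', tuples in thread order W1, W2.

counter=3 r=(1,2) succ=(2,1) retry=(1,1)

(re-executing from step 1 with the substitution; state before step 1: counter=0 r=(0,0) succ=(0,0) retry=(0,0))
1 | W1 CAS | counter=1 r=(0,0) succ=(1,0) retry=(0,0)
2 | W1 CAS | counter=1 r=(0,0) succ=(1,0) retry=(1,0)
3 | W2 LOAD | counter=1 r=(0,1) succ=(1,0) retry=(1,0)
4 | W1 LOAD | counter=1 r=(1,1) succ=(1,0) retry=(1,0)
5 | W1 CAS | counter=2 r=(1,1) succ=(2,0) retry=(1,0)
6 | W2 CAS | counter=2 r=(1,1) succ=(2,0) retry=(1,1)
7 | W2 LOAD | counter=2 r=(1,2) succ=(2,0) retry=(1,1)
8 | W2 CAS | counter=3 r=(1,2) succ=(2,1) retry=(1,1)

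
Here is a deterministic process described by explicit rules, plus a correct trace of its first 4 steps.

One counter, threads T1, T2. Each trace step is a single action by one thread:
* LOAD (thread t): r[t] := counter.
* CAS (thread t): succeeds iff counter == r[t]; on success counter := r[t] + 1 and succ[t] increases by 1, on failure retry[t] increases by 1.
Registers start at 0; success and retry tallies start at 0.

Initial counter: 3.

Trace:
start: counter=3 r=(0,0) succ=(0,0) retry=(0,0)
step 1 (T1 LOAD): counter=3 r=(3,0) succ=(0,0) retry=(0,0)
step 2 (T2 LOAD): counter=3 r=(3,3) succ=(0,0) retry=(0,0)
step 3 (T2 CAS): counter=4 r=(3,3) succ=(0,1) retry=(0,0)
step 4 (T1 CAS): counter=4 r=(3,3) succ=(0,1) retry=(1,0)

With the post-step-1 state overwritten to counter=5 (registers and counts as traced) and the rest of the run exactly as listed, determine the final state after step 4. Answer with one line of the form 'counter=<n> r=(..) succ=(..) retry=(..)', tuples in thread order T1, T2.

state after step 1 := counter=5 r=(3,0) succ=(0,0) retry=(0,0)
step 2 (T2 LOAD): counter=5 r=(3,5) succ=(0,0) retry=(0,0)
step 3 (T2 CAS): counter=6 r=(3,5) succ=(0,1) retry=(0,0)
step 4 (T1 CAS): counter=6 r=(3,5) succ=(0,1) retry=(1,0)

counter=6 r=(3,5) succ=(0,1) retry=(1,0)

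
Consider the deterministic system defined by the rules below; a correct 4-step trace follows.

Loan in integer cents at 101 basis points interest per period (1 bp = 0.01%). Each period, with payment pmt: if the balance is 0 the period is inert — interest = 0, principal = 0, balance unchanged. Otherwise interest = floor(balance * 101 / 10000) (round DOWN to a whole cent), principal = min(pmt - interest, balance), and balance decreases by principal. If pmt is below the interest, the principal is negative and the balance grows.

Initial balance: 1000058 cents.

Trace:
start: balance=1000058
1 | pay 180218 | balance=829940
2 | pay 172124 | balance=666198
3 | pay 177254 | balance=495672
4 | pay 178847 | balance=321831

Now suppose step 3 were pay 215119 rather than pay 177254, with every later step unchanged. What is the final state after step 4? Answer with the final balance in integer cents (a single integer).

(re-executing from step 3 with the substitution; state before step 3: balance=666198)
3 | pay 215119 | balance=457807
4 | pay 178847 | balance=283583

283583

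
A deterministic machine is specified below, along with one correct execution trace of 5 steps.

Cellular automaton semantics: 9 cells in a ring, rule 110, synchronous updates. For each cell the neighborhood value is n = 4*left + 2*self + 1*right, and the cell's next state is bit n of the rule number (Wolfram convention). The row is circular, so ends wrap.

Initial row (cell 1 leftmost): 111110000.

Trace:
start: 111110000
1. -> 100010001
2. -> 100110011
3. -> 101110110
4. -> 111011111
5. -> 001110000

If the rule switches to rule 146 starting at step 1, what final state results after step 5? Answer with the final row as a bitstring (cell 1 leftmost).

000001001

(re-executing steps 1..5 under rule 146; state before step 1: 111110000)
1. -> 011101001
2. -> 001000110
3. -> 010101001
4. -> 000000110
5. -> 000001001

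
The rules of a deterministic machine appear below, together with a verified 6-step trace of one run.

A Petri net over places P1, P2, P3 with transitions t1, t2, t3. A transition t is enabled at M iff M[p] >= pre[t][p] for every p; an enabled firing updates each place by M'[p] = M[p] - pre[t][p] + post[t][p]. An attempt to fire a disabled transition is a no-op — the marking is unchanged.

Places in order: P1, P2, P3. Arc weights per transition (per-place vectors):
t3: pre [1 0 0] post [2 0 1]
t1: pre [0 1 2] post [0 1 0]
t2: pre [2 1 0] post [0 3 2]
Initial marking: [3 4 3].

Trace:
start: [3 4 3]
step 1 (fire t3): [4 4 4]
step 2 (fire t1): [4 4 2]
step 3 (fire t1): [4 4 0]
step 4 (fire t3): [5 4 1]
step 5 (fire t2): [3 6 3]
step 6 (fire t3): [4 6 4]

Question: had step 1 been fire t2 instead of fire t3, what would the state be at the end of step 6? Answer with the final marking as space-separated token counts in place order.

(re-executing from step 1 with the substitution; state before step 1: [3 4 3])
step 1 (fire t2): [1 6 5]
step 2 (fire t1): [1 6 3]
step 3 (fire t1): [1 6 1]
step 4 (fire t3): [2 6 2]
step 5 (fire t2): [0 8 4]
step 6 (fire t3): [0 8 4]

0 8 4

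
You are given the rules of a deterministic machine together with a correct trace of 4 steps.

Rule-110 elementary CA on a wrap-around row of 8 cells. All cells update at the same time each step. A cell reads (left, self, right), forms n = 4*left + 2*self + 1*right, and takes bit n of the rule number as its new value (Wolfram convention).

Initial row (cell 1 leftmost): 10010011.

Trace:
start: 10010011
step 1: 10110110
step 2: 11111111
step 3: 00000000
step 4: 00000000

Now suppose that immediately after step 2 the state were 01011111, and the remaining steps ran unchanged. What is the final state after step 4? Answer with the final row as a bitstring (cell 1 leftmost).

state after step 2 := 01011111
step 3: 11110001
step 4: 00010011

00010011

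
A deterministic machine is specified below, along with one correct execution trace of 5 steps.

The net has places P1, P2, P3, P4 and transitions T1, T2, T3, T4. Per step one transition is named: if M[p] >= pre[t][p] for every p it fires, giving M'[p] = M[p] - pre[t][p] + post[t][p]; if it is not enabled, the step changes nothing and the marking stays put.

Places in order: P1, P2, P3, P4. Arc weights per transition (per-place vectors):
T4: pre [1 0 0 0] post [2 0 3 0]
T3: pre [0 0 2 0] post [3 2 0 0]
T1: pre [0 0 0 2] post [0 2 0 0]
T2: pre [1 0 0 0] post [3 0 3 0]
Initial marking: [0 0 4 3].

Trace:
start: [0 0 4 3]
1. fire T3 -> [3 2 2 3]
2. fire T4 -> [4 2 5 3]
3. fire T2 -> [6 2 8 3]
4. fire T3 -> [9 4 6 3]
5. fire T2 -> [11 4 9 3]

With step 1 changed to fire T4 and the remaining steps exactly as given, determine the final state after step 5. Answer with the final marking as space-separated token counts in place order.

5 2 5 3

(re-executing from step 1 with the substitution; state before step 1: [0 0 4 3])
1. fire T4 -> [0 0 4 3]
2. fire T4 -> [0 0 4 3]
3. fire T2 -> [0 0 4 3]
4. fire T3 -> [3 2 2 3]
5. fire T2 -> [5 2 5 3]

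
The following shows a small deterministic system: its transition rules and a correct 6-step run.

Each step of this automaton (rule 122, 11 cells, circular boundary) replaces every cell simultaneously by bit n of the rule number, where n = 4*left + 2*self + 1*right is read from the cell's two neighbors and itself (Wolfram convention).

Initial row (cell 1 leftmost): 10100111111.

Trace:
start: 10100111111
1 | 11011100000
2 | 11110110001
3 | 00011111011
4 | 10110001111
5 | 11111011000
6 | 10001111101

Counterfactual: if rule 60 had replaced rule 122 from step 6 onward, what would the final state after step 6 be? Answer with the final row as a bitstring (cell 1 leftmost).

(re-executing step 6 under rule 60; state before step 6: 11111011000)
6 | 10000110100

10000110100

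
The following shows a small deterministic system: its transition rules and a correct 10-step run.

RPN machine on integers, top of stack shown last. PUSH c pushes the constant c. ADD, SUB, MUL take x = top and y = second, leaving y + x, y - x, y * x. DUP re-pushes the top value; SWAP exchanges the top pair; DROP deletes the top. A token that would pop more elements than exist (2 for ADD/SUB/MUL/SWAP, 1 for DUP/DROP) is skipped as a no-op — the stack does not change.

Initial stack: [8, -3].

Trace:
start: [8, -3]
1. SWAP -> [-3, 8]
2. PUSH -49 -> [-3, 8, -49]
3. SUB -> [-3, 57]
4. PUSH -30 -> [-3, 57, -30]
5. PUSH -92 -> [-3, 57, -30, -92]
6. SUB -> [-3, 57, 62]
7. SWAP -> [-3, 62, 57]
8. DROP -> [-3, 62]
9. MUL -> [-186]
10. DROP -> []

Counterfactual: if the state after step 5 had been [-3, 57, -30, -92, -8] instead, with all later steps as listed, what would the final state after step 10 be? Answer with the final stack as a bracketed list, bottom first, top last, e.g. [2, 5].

[-3]

state after step 5 := [-3, 57, -30, -92, -8]
6. SUB -> [-3, 57, -30, -84]
7. SWAP -> [-3, 57, -84, -30]
8. DROP -> [-3, 57, -84]
9. MUL -> [-3, -4788]
10. DROP -> [-3]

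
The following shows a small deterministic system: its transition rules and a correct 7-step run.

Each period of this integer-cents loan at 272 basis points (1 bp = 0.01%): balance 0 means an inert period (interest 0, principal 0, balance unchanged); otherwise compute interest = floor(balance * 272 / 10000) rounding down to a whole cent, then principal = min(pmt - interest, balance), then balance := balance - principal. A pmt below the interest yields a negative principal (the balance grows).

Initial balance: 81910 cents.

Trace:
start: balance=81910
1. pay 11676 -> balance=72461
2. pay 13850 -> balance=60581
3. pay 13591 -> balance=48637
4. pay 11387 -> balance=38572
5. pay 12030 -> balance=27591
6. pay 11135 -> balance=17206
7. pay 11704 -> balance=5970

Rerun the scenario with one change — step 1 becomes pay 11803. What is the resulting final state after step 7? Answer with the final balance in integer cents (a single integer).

5822

(re-executing from step 1 with the substitution; state before step 1: balance=81910)
1. pay 11803 -> balance=72334
2. pay 13850 -> balance=60451
3. pay 13591 -> balance=48504
4. pay 11387 -> balance=38436
5. pay 12030 -> balance=27451
6. pay 11135 -> balance=17062
7. pay 11704 -> balance=5822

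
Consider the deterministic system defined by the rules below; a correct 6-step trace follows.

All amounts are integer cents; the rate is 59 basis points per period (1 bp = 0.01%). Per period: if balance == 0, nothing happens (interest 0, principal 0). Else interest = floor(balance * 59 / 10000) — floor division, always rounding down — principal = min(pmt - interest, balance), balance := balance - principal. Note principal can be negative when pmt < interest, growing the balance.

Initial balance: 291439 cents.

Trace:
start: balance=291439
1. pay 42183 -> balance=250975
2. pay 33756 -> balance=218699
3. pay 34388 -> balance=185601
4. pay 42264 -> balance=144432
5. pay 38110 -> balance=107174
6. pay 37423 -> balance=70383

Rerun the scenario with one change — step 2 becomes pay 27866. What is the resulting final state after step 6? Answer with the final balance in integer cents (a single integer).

76413

(re-executing from step 2 with the substitution; state before step 2: balance=250975)
2. pay 27866 -> balance=224589
3. pay 34388 -> balance=191526
4. pay 42264 -> balance=150392
5. pay 38110 -> balance=113169
6. pay 37423 -> balance=76413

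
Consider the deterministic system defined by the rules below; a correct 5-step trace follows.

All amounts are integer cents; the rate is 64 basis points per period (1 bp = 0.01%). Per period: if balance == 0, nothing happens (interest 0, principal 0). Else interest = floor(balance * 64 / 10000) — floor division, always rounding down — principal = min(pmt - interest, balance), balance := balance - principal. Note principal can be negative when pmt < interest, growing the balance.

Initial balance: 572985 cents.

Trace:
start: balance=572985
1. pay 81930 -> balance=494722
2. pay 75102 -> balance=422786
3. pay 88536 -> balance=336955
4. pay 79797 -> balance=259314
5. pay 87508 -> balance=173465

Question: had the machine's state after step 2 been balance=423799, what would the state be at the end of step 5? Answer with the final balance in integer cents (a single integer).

state after step 2 := balance=423799
3. pay 88536 -> balance=337975
4. pay 79797 -> balance=260341
5. pay 87508 -> balance=174499

174499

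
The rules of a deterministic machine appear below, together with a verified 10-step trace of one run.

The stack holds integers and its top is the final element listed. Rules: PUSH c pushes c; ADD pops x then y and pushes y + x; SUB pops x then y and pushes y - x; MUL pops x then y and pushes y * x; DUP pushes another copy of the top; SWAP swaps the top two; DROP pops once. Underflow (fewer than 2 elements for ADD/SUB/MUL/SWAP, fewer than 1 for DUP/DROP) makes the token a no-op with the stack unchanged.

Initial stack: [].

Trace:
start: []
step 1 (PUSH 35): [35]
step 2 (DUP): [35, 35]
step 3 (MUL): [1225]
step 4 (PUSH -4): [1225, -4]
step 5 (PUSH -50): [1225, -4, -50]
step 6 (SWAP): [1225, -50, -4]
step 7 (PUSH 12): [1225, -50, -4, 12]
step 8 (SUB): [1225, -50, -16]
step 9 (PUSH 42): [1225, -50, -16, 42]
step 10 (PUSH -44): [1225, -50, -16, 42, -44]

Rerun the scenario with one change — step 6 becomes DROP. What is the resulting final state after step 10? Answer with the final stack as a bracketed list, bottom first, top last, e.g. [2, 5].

(re-executing from step 6 with the substitution; state before step 6: [1225, -4, -50])
step 6 (DROP): [1225, -4]
step 7 (PUSH 12): [1225, -4, 12]
step 8 (SUB): [1225, -16]
step 9 (PUSH 42): [1225, -16, 42]
step 10 (PUSH -44): [1225, -16, 42, -44]

[1225, -16, 42, -44]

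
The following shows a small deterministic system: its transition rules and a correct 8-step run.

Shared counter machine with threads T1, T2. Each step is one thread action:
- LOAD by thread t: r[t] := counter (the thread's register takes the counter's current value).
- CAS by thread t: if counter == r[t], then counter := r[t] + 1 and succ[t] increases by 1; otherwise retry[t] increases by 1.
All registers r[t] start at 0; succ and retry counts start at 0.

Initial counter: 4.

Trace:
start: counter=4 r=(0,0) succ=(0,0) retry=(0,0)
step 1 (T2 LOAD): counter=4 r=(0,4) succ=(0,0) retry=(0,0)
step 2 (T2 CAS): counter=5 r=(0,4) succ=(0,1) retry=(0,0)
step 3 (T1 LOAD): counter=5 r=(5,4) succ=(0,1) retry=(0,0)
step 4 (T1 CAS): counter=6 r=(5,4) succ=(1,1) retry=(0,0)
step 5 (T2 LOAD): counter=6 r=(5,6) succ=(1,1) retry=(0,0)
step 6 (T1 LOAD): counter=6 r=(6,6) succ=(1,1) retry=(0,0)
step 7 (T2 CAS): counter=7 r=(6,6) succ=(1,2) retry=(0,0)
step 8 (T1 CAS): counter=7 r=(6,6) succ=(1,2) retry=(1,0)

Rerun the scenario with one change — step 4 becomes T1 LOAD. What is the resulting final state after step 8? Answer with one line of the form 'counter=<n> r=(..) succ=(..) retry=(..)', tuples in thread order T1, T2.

counter=6 r=(5,5) succ=(0,2) retry=(1,0)

(re-executing from step 4 with the substitution; state before step 4: counter=5 r=(5,4) succ=(0,1) retry=(0,0))
step 4 (T1 LOAD): counter=5 r=(5,4) succ=(0,1) retry=(0,0)
step 5 (T2 LOAD): counter=5 r=(5,5) succ=(0,1) retry=(0,0)
step 6 (T1 LOAD): counter=5 r=(5,5) succ=(0,1) retry=(0,0)
step 7 (T2 CAS): counter=6 r=(5,5) succ=(0,2) retry=(0,0)
step 8 (T1 CAS): counter=6 r=(5,5) succ=(0,2) retry=(1,0)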